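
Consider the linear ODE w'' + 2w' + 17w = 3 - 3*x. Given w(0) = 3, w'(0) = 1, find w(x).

Characteristic equation r² + 2r + 17 = 0 has discriminant (2)² - 4·(17) = -64 < 0, so r = -1 ± 4i.
Hence w_h = C1*cos(4*x)*exp(-x) + C2*exp(-x)*sin(4*x).
For the particular solution try w_p = A0 + A1*x. Substituting and matching coefficients of each power of x gives A0 = 57/289, A1 = -3/17, so w_p = 57/289 - 3*x/17.
General solution: w = 57/289 - 3*x/17 + C1*cos(4*x)*exp(-x) + C2*exp(-x)*sin(4*x).
Apply the initial conditions: w(0) = 57/289 + C1 = 3 and w'(0) = -3/17 - C1 + 4*C2 = 1. Solving gives C1 = 810/289, C2 = 575/578.

w = 57/289 - 3*x/17 + 575*exp(-x)*sin(4*x)/578 + 810*cos(4*x)*exp(-x)/289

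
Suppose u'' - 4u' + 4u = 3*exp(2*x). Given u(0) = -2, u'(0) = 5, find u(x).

u = -2*exp(2*x) + 9*x*exp(2*x) + 3*x**2*exp(2*x)/2

Characteristic equation r² - 4r + 4 = 0 has discriminant (-4)² - 4·(4) = 0, so r = 2 is a repeated root.
Hence u_h = (C1 + C2*x)*exp(2*x).
Since exp(2*x) solves the homogeneous equation (r = 2 is a root of multiplicity 2), multiply the trial by x^2. Try u_p = A*x^2*exp(2*x). Substituting into the equation and dividing by exp(2*x) gives A = 3/2, so u_p = 3*x^2*exp(2*x)/2.
General solution: u = C1*exp(2*x) + 3*x^2*exp(2*x)/2 + C2*x*exp(2*x).
Apply the initial conditions: u(0) = C1 = -2 and u'(0) = C2 + 2*C1 = 5. Solving gives C1 = -2, C2 = 9.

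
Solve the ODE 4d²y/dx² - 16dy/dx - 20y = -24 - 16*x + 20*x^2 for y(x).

y = -28/25 - x**2 + 12*x/5 + C1*exp(-x) + C2*exp(5*x)

Divide through by 4: y'' - 4y' - 5y = -6 - 4*x + 5*x^2.
Characteristic equation r² - 4r - 5 = 0 factors as (r + 1)(r - 5) = 0, so r = -1, 5.
Hence y_h = C1*exp(-x) + C2*exp(5*x).
For the particular solution try y_p = A0 + A1*x + A2*x^2. Substituting and matching coefficients of each power of x gives A0 = -28/25, A1 = 12/5, A2 = -1, so y_p = -28/25 - x^2 + 12*x/5.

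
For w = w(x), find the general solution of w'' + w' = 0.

Characteristic equation r² + r = 0 factors as (r + 1)r = 0, so r = -1, 0.
Hence w_h = C1*exp(-x) + C2.

w = C2 + C1*exp(-x)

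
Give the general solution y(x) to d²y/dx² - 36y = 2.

y = -1/18 + C1*exp(-6*x) + C2*exp(6*x)

Characteristic equation r² - 36 = 0 factors as (r + 6)(r - 6) = 0, so r = -6, 6.
Hence y_h = C1*exp(-6*x) + C2*exp(6*x).
For the particular solution try y_p = A0. Substituting and matching coefficients of each power of x gives A0 = -1/18, so y_p = -1/18.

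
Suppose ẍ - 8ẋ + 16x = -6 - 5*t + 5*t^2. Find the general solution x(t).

x = -53/128 + 5*t**2/16 + C1*exp(4*t) + C2*t*exp(4*t)

Characteristic equation r² - 8r + 16 = 0 has discriminant (-8)² - 4·(16) = 0, so r = 4 is a repeated root.
Hence x_h = (C1 + C2*t)*exp(4*t).
For the particular solution try x_p = A0 + A1*t + A2*t^2. Substituting and matching coefficients of each power of t gives A0 = -53/128, A1 = 0, A2 = 5/16, so x_p = -53/128 + 5*t^2/16.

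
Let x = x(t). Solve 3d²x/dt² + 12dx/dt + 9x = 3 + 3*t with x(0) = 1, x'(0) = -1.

x = -1/9 + t/3 + exp(-3*t)/9 + exp(-t)

Divide through by 3: x'' + 4x' + 3x = 1 + t.
Characteristic equation r² + 4r + 3 = 0 factors as (r + 3)(r + 1) = 0, so r = -3, -1.
Hence x_h = C1*exp(-3*t) + C2*exp(-t).
For the particular solution try x_p = A0 + A1*t. Substituting and matching coefficients of each power of t gives A0 = -1/9, A1 = 1/3, so x_p = -1/9 + t/3.
General solution: x = -1/9 + t/3 + C1*exp(-3*t) + C2*exp(-t).
Apply the initial conditions: x(0) = -1/9 + C1 + C2 = 1 and x'(0) = 1/3 - C2 - 3*C1 = -1. Solving gives C1 = 1/9, C2 = 1.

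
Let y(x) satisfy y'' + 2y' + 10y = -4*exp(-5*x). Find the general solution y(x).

y = -4*exp(-5*x)/25 + C1*cos(3*x)*exp(-x) + C2*exp(-x)*sin(3*x)

Characteristic equation r² + 2r + 10 = 0 has discriminant (2)² - 4·(10) = -36 < 0, so r = -1 ± 3i.
Hence y_h = C1*cos(3*x)*exp(-x) + C2*exp(-x)*sin(3*x).
Try y_p = A*exp(-5*x). Substituting into the equation and dividing by exp(-5*x) gives A = -4/25, so y_p = -4*exp(-5*x)/25.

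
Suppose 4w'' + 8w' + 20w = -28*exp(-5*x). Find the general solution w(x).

Divide through by 4: w'' + 2w' + 5w = -7*exp(-5*x).
Characteristic equation r² + 2r + 5 = 0 has discriminant (2)² - 4·(5) = -16 < 0, so r = -1 ± 2i.
Hence w_h = C1*cos(2*x)*exp(-x) + C2*exp(-x)*sin(2*x).
Try w_p = A*exp(-5*x). Substituting into the equation and dividing by exp(-5*x) gives A = -7/20, so w_p = -7*exp(-5*x)/20.

w = -7*exp(-5*x)/20 + C1*cos(2*x)*exp(-x) + C2*exp(-x)*sin(2*x)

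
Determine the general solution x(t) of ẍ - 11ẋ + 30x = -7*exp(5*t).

x = C1*exp(6*t) + C2*exp(5*t) + 7*t*exp(5*t)

Characteristic equation r² - 11r + 30 = 0 factors as (r - 6)(r - 5) = 0, so r = 6, 5.
Hence x_h = C1*exp(6*t) + C2*exp(5*t).
Since exp(5*t) solves the homogeneous equation (r = 5 is a root of multiplicity 1), multiply the trial by t. Try x_p = A*t*exp(5*t). Substituting into the equation and dividing by exp(5*t) gives A = 7, so x_p = 7*t*exp(5*t).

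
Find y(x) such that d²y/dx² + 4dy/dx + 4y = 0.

y = C1*exp(-2*x) + C2*x*exp(-2*x)

Characteristic equation r² + 4r + 4 = 0 has discriminant (4)² - 4·(4) = 0, so r = -2 is a repeated root.
Hence y_h = (C1 + C2*x)*exp(-2*x).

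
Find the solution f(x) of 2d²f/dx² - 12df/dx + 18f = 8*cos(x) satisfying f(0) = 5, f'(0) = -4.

Divide through by 2: f'' - 6f' + 9f = 4*cos(x).
Characteristic equation r² - 6r + 9 = 0 has discriminant (-6)² - 4·(9) = 0, so r = 3 is a repeated root.
Hence f_h = (C1 + C2*x)*exp(3*x).
Try f_p = A*cos(x) + B*sin(x). Substituting and equating the coefficients of cos(x) and sin(x) gives A = 8/25, B = -6/25, so f_p = -6*sin(x)/25 + 8*cos(x)/25.
General solution: f = -6*sin(x)/25 + 8*cos(x)/25 + C1*exp(3*x) + C2*x*exp(3*x).
Apply the initial conditions: f(0) = 8/25 + C1 = 5 and f'(0) = -6/25 + C2 + 3*C1 = -4. Solving gives C1 = 117/25, C2 = -89/5.

f = -6*sin(x)/25 + 8*cos(x)/25 + 117*exp(3*x)/25 - 89*x*exp(3*x)/5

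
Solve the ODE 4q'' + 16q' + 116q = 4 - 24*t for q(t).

Divide through by 4: q'' + 4q' + 29q = 1 - 6*t.
Characteristic equation r² + 4r + 29 = 0 has discriminant (4)² - 4·(29) = -100 < 0, so r = -2 ± 5i.
Hence q_h = C1*cos(5*t)*exp(-2*t) + C2*exp(-2*t)*sin(5*t).
For the particular solution try q_p = A0 + A1*t. Substituting and matching coefficients of each power of t gives A0 = 53/841, A1 = -6/29, so q_p = 53/841 - 6*t/29.

q = 53/841 - 6*t/29 + C1*cos(5*t)*exp(-2*t) + C2*exp(-2*t)*sin(5*t)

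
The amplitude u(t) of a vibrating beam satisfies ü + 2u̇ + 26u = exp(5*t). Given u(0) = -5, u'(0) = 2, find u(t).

Characteristic equation r² + 2r + 26 = 0 has discriminant (2)² - 4·(26) = -100 < 0, so r = -1 ± 5i.
Hence u_h = C1*cos(5*t)*exp(-t) + C2*exp(-t)*sin(5*t).
Try u_p = A*exp(5*t). Substituting into the equation and dividing by exp(5*t) gives A = 1/61, so u_p = exp(5*t)/61.
General solution: u = exp(5*t)/61 + C1*cos(5*t)*exp(-t) + C2*exp(-t)*sin(5*t).
Apply the initial conditions: u(0) = 1/61 + C1 = -5 and u'(0) = 5/61 - C1 + 5*C2 = 2. Solving gives C1 = -306/61, C2 = -189/305.

u = exp(5*t)/61 - 306*cos(5*t)*exp(-t)/61 - 189*exp(-t)*sin(5*t)/305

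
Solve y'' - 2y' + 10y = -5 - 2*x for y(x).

Characteristic equation r² - 2r + 10 = 0 has discriminant (-2)² - 4·(10) = -36 < 0, so r = 1 ± 3i.
Hence y_h = C1*cos(3*x)*exp(x) + C2*exp(x)*sin(3*x).
For the particular solution try y_p = A0 + A1*x. Substituting and matching coefficients of each power of x gives A0 = -27/50, A1 = -1/5, so y_p = -27/50 - x/5.

y = -27/50 - x/5 + C1*cos(3*x)*exp(x) + C2*exp(x)*sin(3*x)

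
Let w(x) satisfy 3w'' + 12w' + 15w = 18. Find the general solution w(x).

w = 6/5 + C1*cos(x)*exp(-2*x) + C2*exp(-2*x)*sin(x)

Divide through by 3: w'' + 4w' + 5w = 6.
Characteristic equation r² + 4r + 5 = 0 has discriminant (4)² - 4·(5) = -4 < 0, so r = -2 ± i.
Hence w_h = C1*cos(x)*exp(-2*x) + C2*exp(-2*x)*sin(x).
For the particular solution try w_p = A0. Substituting and matching coefficients of each power of x gives A0 = 6/5, so w_p = 6/5.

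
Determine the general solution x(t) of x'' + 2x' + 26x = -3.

x = -3/26 + C1*cos(5*t)*exp(-t) + C2*exp(-t)*sin(5*t)

Characteristic equation r² + 2r + 26 = 0 has discriminant (2)² - 4·(26) = -100 < 0, so r = -1 ± 5i.
Hence x_h = C1*cos(5*t)*exp(-t) + C2*exp(-t)*sin(5*t).
For the particular solution try x_p = A0. Substituting and matching coefficients of each power of t gives A0 = -3/26, so x_p = -3/26.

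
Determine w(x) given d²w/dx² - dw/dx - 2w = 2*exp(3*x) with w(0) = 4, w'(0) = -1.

w = exp(3*x)/2 + exp(2*x)/3 + 19*exp(-x)/6

Characteristic equation r² - r - 2 = 0 factors as (r + 1)(r - 2) = 0, so r = -1, 2.
Hence w_h = C1*exp(-x) + C2*exp(2*x).
Try w_p = A*exp(3*x). Substituting into the equation and dividing by exp(3*x) gives A = 1/2, so w_p = exp(3*x)/2.
General solution: w = exp(3*x)/2 + C1*exp(-x) + C2*exp(2*x).
Apply the initial conditions: w(0) = 1/2 + C1 + C2 = 4 and w'(0) = 3/2 - C1 + 2*C2 = -1. Solving gives C1 = 19/6, C2 = 1/3.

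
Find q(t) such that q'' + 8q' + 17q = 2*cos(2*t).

Characteristic equation r² + 8r + 17 = 0 has discriminant (8)² - 4·(17) = -4 < 0, so r = -4 ± i.
Hence q_h = C1*cos(t)*exp(-4*t) + C2*exp(-4*t)*sin(t).
Try q_p = A*cos(2*t) + B*sin(2*t). Substituting and equating the coefficients of cos(2t) and sin(2t) gives A = 26/425, B = 32/425, so q_p = 26*cos(2*t)/425 + 32*sin(2*t)/425.

q = 26*cos(2*t)/425 + 32*sin(2*t)/425 + C1*cos(t)*exp(-4*t) + C2*exp(-4*t)*sin(t)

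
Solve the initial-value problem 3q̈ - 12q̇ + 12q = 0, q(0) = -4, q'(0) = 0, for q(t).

Divide through by 3: q'' - 4q' + 4q = 0.
Characteristic equation r² - 4r + 4 = 0 has discriminant (-4)² - 4·(4) = 0, so r = 2 is a repeated root.
Hence q_h = (C1 + C2*t)*exp(2*t).
Apply the initial conditions: q(0) = C1 = -4 and q'(0) = C2 + 2*C1 = 0. Solving gives C1 = -4, C2 = 8.

q = -4*exp(2*t) + 8*t*exp(2*t)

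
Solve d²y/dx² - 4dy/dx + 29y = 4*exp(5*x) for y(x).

Characteristic equation r² - 4r + 29 = 0 has discriminant (-4)² - 4·(29) = -100 < 0, so r = 2 ± 5i.
Hence y_h = C1*cos(5*x)*exp(2*x) + C2*exp(2*x)*sin(5*x).
Try y_p = A*exp(5*x). Substituting into the equation and dividing by exp(5*x) gives A = 2/17, so y_p = 2*exp(5*x)/17.

y = 2*exp(5*x)/17 + C1*cos(5*x)*exp(2*x) + C2*exp(2*x)*sin(5*x)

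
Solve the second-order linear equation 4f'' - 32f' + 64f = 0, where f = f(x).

Divide through by 4: f'' - 8f' + 16f = 0.
Characteristic equation r² - 8r + 16 = 0 has discriminant (-8)² - 4·(16) = 0, so r = 4 is a repeated root.
Hence f_h = (C1 + C2*x)*exp(4*x).

f = C1*exp(4*x) + C2*x*exp(4*x)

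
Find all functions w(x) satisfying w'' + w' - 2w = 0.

w = C1*exp(x) + C2*exp(-2*x)

Characteristic equation r² + r - 2 = 0 factors as (r - 1)(r + 2) = 0, so r = 1, -2.
Hence w_h = C1*exp(x) + C2*exp(-2*x).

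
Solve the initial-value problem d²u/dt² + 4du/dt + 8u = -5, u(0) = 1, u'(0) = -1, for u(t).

Characteristic equation r² + 4r + 8 = 0 has discriminant (4)² - 4·(8) = -16 < 0, so r = -2 ± 2i.
Hence u_h = C1*cos(2*t)*exp(-2*t) + C2*exp(-2*t)*sin(2*t).
For the particular solution try u_p = A0. Substituting and matching coefficients of each power of t gives A0 = -5/8, so u_p = -5/8.
General solution: u = -5/8 + C1*cos(2*t)*exp(-2*t) + C2*exp(-2*t)*sin(2*t).
Apply the initial conditions: u(0) = -5/8 + C1 = 1 and u'(0) = -2*C1 + 2*C2 = -1. Solving gives C1 = 13/8, C2 = 9/8.

u = -5/8 + 9*exp(-2*t)*sin(2*t)/8 + 13*cos(2*t)*exp(-2*t)/8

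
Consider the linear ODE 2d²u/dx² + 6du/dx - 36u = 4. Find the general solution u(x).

u = -1/9 + C1*exp(-6*x) + C2*exp(3*x)

Divide through by 2: u'' + 3u' - 18u = 2.
Characteristic equation r² + 3r - 18 = 0 factors as (r + 6)(r - 3) = 0, so r = -6, 3.
Hence u_h = C1*exp(-6*x) + C2*exp(3*x).
For the particular solution try u_p = A0. Substituting and matching coefficients of each power of x gives A0 = -1/9, so u_p = -1/9.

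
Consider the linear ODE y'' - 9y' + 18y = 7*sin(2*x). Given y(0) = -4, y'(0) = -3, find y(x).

y = -287*exp(3*x)/39 + 49*sin(2*x)/260 + 63*cos(2*x)/260 + 187*exp(6*x)/60

Characteristic equation r² - 9r + 18 = 0 factors as (r - 3)(r - 6) = 0, so r = 3, 6.
Hence y_h = C1*exp(3*x) + C2*exp(6*x).
Try y_p = A*cos(2*x) + B*sin(2*x). Substituting and equating the coefficients of cos(2x) and sin(2x) gives A = 63/260, B = 49/260, so y_p = 49*sin(2*x)/260 + 63*cos(2*x)/260.
General solution: y = 49*sin(2*x)/260 + 63*cos(2*x)/260 + C1*exp(3*x) + C2*exp(6*x).
Apply the initial conditions: y(0) = 63/260 + C1 + C2 = -4 and y'(0) = 49/130 + 3*C1 + 6*C2 = -3. Solving gives C1 = -287/39, C2 = 187/60.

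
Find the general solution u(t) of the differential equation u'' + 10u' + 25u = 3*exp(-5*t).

Characteristic equation r² + 10r + 25 = 0 has discriminant (10)² - 4·(25) = 0, so r = -5 is a repeated root.
Hence u_h = (C1 + C2*t)*exp(-5*t).
Since exp(-5*t) solves the homogeneous equation (r = -5 is a root of multiplicity 2), multiply the trial by t^2. Try u_p = A*t^2*exp(-5*t). Substituting into the equation and dividing by exp(-5*t) gives A = 3/2, so u_p = 3*t^2*exp(-5*t)/2.

u = C1*exp(-5*t) + 3*t**2*exp(-5*t)/2 + C2*t*exp(-5*t)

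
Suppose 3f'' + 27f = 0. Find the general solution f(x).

f = C1*cos(3*x) + C2*sin(3*x)

Divide through by 3: f'' + 9f = 0.
Characteristic equation r² + 9 = 0 has discriminant (0)² - 4·(9) = -36 < 0, so r = ± 3i.
Hence f_h = C1*cos(3*x) + C2*sin(3*x).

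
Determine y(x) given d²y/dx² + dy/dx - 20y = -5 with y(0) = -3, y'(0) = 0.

Characteristic equation r² + r - 20 = 0 factors as (r + 5)(r - 4) = 0, so r = -5, 4.
Hence y_h = C1*exp(-5*x) + C2*exp(4*x).
For the particular solution try y_p = A0. Substituting and matching coefficients of each power of x gives A0 = 1/4, so y_p = 1/4.
General solution: y = 1/4 + C1*exp(-5*x) + C2*exp(4*x).
Apply the initial conditions: y(0) = 1/4 + C1 + C2 = -3 and y'(0) = -5*C1 + 4*C2 = 0. Solving gives C1 = -13/9, C2 = -65/36.

y = 1/4 - 65*exp(4*x)/36 - 13*exp(-5*x)/9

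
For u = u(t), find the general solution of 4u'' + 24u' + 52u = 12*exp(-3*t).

u = 3*exp(-3*t)/4 + C1*cos(2*t)*exp(-3*t) + C2*exp(-3*t)*sin(2*t)

Divide through by 4: u'' + 6u' + 13u = 3*exp(-3*t).
Characteristic equation r² + 6r + 13 = 0 has discriminant (6)² - 4·(13) = -16 < 0, so r = -3 ± 2i.
Hence u_h = C1*cos(2*t)*exp(-3*t) + C2*exp(-3*t)*sin(2*t).
Try u_p = A*exp(-3*t). Substituting into the equation and dividing by exp(-3*t) gives A = 3/4, so u_p = 3*exp(-3*t)/4.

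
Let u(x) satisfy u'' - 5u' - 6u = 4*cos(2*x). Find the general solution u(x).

Characteristic equation r² - 5r - 6 = 0 factors as (r - 6)(r + 1) = 0, so r = 6, -1.
Hence u_h = C1*exp(6*x) + C2*exp(-x).
Try u_p = A*cos(2*x) + B*sin(2*x). Substituting and equating the coefficients of cos(2x) and sin(2x) gives A = -1/5, B = -1/5, so u_p = -cos(2*x)/5 - sin(2*x)/5.

u = -cos(2*x)/5 - sin(2*x)/5 + C1*exp(6*x) + C2*exp(-x)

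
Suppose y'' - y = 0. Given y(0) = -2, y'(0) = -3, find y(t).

Characteristic equation r² - 1 = 0 factors as (r - 1)(r + 1) = 0, so r = 1, -1.
Hence y_h = C1*exp(t) + C2*exp(-t).
Apply the initial conditions: y(0) = C1 + C2 = -2 and y'(0) = C1 - C2 = -3. Solving gives C1 = -5/2, C2 = 1/2.

y = exp(-t)/2 - 5*exp(t)/2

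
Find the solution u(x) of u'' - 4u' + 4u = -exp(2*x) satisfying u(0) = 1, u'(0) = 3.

u = x*exp(2*x) - x**2*exp(2*x)/2 + exp(2*x)

Characteristic equation r² - 4r + 4 = 0 has discriminant (-4)² - 4·(4) = 0, so r = 2 is a repeated root.
Hence u_h = (C1 + C2*x)*exp(2*x).
Since exp(2*x) solves the homogeneous equation (r = 2 is a root of multiplicity 2), multiply the trial by x^2. Try u_p = A*x^2*exp(2*x). Substituting into the equation and dividing by exp(2*x) gives A = -1/2, so u_p = -x^2*exp(2*x)/2.
General solution: u = C1*exp(2*x) - x^2*exp(2*x)/2 + C2*x*exp(2*x).
Apply the initial conditions: u(0) = C1 = 1 and u'(0) = C2 + 2*C1 = 3. Solving gives C1 = 1, C2 = 1.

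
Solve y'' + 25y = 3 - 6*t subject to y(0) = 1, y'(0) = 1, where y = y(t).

Characteristic equation r² + 25 = 0 has discriminant (0)² - 4·(25) = -100 < 0, so r = ± 5i.
Hence y_h = C1*cos(5*t) + C2*sin(5*t).
For the particular solution try y_p = A0 + A1*t. Substituting and matching coefficients of each power of t gives A0 = 3/25, A1 = -6/25, so y_p = 3/25 - 6*t/25.
General solution: y = 3/25 - 6*t/25 + C1*cos(5*t) + C2*sin(5*t).
Apply the initial conditions: y(0) = 3/25 + C1 = 1 and y'(0) = -6/25 + 5*C2 = 1. Solving gives C1 = 22/25, C2 = 31/125.

y = 3/25 - 6*t/25 + 22*cos(5*t)/25 + 31*sin(5*t)/125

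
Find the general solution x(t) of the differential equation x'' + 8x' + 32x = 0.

Characteristic equation r² + 8r + 32 = 0 has discriminant (8)² - 4·(32) = -64 < 0, so r = -4 ± 4i.
Hence x_h = C1*cos(4*t)*exp(-4*t) + C2*exp(-4*t)*sin(4*t).

x = C1*cos(4*t)*exp(-4*t) + C2*exp(-4*t)*sin(4*t)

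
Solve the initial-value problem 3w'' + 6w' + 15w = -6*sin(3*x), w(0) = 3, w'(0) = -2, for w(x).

w = 2*sin(3*x)/13 + 3*cos(3*x)/13 + 2*exp(-x)*sin(2*x)/13 + 36*cos(2*x)*exp(-x)/13

Divide through by 3: w'' + 2w' + 5w = -2*sin(3*x).
Characteristic equation r² + 2r + 5 = 0 has discriminant (2)² - 4·(5) = -16 < 0, so r = -1 ± 2i.
Hence w_h = C1*cos(2*x)*exp(-x) + C2*exp(-x)*sin(2*x).
Try w_p = A*cos(3*x) + B*sin(3*x). Substituting and equating the coefficients of cos(3x) and sin(3x) gives A = 3/13, B = 2/13, so w_p = 2*sin(3*x)/13 + 3*cos(3*x)/13.
General solution: w = 2*sin(3*x)/13 + 3*cos(3*x)/13 + C1*cos(2*x)*exp(-x) + C2*exp(-x)*sin(2*x).
Apply the initial conditions: w(0) = 3/13 + C1 = 3 and w'(0) = 6/13 - C1 + 2*C2 = -2. Solving gives C1 = 36/13, C2 = 2/13.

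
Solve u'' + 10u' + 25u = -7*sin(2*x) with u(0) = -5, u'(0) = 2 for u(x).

u = -4345*exp(-5*x)/841 - 147*sin(2*x)/841 + 140*cos(2*x)/841 - 681*x*exp(-5*x)/29

Characteristic equation r² + 10r + 25 = 0 has discriminant (10)² - 4·(25) = 0, so r = -5 is a repeated root.
Hence u_h = (C1 + C2*x)*exp(-5*x).
Try u_p = A*cos(2*x) + B*sin(2*x). Substituting and equating the coefficients of cos(2x) and sin(2x) gives A = 140/841, B = -147/841, so u_p = -147*sin(2*x)/841 + 140*cos(2*x)/841.
General solution: u = -147*sin(2*x)/841 + 140*cos(2*x)/841 + C1*exp(-5*x) + C2*x*exp(-5*x).
Apply the initial conditions: u(0) = 140/841 + C1 = -5 and u'(0) = -294/841 + C2 - 5*C1 = 2. Solving gives C1 = -4345/841, C2 = -681/29.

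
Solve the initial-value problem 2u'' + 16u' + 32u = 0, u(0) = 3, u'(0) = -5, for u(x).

u = 3*exp(-4*x) + 7*x*exp(-4*x)

Divide through by 2: u'' + 8u' + 16u = 0.
Characteristic equation r² + 8r + 16 = 0 has discriminant (8)² - 4·(16) = 0, so r = -4 is a repeated root.
Hence u_h = (C1 + C2*x)*exp(-4*x).
Apply the initial conditions: u(0) = C1 = 3 and u'(0) = C2 - 4*C1 = -5. Solving gives C1 = 3, C2 = 7.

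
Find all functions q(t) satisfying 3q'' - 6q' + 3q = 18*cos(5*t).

Divide through by 3: q'' - 2q' + q = 6*cos(5*t).
Characteristic equation r² - 2r + 1 = 0 has discriminant (-2)² - 4·(1) = 0, so r = 1 is a repeated root.
Hence q_h = (C1 + C2*t)*exp(t).
Try q_p = A*cos(5*t) + B*sin(5*t). Substituting and equating the coefficients of cos(5t) and sin(5t) gives A = -36/169, B = -15/169, so q_p = -36*cos(5*t)/169 - 15*sin(5*t)/169.

q = -36*cos(5*t)/169 - 15*sin(5*t)/169 + C1*exp(t) + C2*t*exp(t)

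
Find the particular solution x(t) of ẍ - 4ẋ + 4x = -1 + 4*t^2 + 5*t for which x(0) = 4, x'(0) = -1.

Characteristic equation r² - 4r + 4 = 0 has discriminant (-4)² - 4·(4) = 0, so r = 2 is a repeated root.
Hence x_h = (C1 + C2*t)*exp(2*t).
For the particular solution try x_p = A0 + A1*t + A2*t^2. Substituting and matching coefficients of each power of t gives A0 = 5/2, A1 = 13/4, A2 = 1, so x_p = 5/2 + t^2 + 13*t/4.
General solution: x = 5/2 + t^2 + 13*t/4 + C1*exp(2*t) + C2*t*exp(2*t).
Apply the initial conditions: x(0) = 5/2 + C1 = 4 and x'(0) = 13/4 + C2 + 2*C1 = -1. Solving gives C1 = 3/2, C2 = -29/4.

x = 5/2 + t**2 + 3*exp(2*t)/2 + 13*t/4 - 29*t*exp(2*t)/4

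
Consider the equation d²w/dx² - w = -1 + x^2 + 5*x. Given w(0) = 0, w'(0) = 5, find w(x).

w = -1 - x**2 - 5*x - 9*exp(-x)/2 + 11*exp(x)/2

Characteristic equation r² - 1 = 0 factors as (r + 1)(r - 1) = 0, so r = -1, 1.
Hence w_h = C1*exp(-x) + C2*exp(x).
For the particular solution try w_p = A0 + A1*x + A2*x^2. Substituting and matching coefficients of each power of x gives A0 = -1, A1 = -5, A2 = -1, so w_p = -1 - x^2 - 5*x.
General solution: w = -1 - x^2 - 5*x + C1*exp(-x) + C2*exp(x).
Apply the initial conditions: w(0) = -1 + C1 + C2 = 0 and w'(0) = -5 + C2 - C1 = 5. Solving gives C1 = -9/2, C2 = 11/2.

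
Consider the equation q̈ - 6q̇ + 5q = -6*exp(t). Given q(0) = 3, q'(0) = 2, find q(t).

Characteristic equation r² - 6r + 5 = 0 factors as (r - 1)(r - 5) = 0, so r = 1, 5.
Hence q_h = C1*exp(t) + C2*exp(5*t).
Since exp(t) solves the homogeneous equation (r = 1 is a root of multiplicity 1), multiply the trial by t. Try q_p = A*t*exp(t). Substituting into the equation and dividing by exp(t) gives A = 3/2, so q_p = 3*t*exp(t)/2.
General solution: q = C1*exp(t) + C2*exp(5*t) + 3*t*exp(t)/2.
Apply the initial conditions: q(0) = C1 + C2 = 3 and q'(0) = 3/2 + C1 + 5*C2 = 2. Solving gives C1 = 29/8, C2 = -5/8.

q = -5*exp(5*t)/8 + 29*exp(t)/8 + 3*t*exp(t)/2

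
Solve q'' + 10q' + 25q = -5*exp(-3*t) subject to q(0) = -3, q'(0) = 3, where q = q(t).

Characteristic equation r² + 10r + 25 = 0 has discriminant (10)² - 4·(25) = 0, so r = -5 is a repeated root.
Hence q_h = (C1 + C2*t)*exp(-5*t).
Try q_p = A*exp(-3*t). Substituting into the equation and dividing by exp(-3*t) gives A = -5/4, so q_p = -5*exp(-3*t)/4.
General solution: q = -5*exp(-3*t)/4 + C1*exp(-5*t) + C2*t*exp(-5*t).
Apply the initial conditions: q(0) = -5/4 + C1 = -3 and q'(0) = 15/4 + C2 - 5*C1 = 3. Solving gives C1 = -7/4, C2 = -19/2.

q = -7*exp(-5*t)/4 - 5*exp(-3*t)/4 - 19*t*exp(-5*t)/2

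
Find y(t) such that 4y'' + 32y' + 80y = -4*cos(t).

y = -19*cos(t)/425 - 8*sin(t)/425 + C1*cos(2*t)*exp(-4*t) + C2*exp(-4*t)*sin(2*t)

Divide through by 4: y'' + 8y' + 20y = -cos(t).
Characteristic equation r² + 8r + 20 = 0 has discriminant (8)² - 4·(20) = -16 < 0, so r = -4 ± 2i.
Hence y_h = C1*cos(2*t)*exp(-4*t) + C2*exp(-4*t)*sin(2*t).
Try y_p = A*cos(t) + B*sin(t). Substituting and equating the coefficients of cos(t) and sin(t) gives A = -19/425, B = -8/425, so y_p = -19*cos(t)/425 - 8*sin(t)/425.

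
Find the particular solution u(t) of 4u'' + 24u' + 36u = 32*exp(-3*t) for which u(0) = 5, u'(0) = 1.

Divide through by 4: u'' + 6u' + 9u = 8*exp(-3*t).
Characteristic equation r² + 6r + 9 = 0 has discriminant (6)² - 4·(9) = 0, so r = -3 is a repeated root.
Hence u_h = (C1 + C2*t)*exp(-3*t).
Since exp(-3*t) solves the homogeneous equation (r = -3 is a root of multiplicity 2), multiply the trial by t^2. Try u_p = A*t^2*exp(-3*t). Substituting into the equation and dividing by exp(-3*t) gives A = 4, so u_p = 4*t^2*exp(-3*t).
General solution: u = C1*exp(-3*t) + 4*t^2*exp(-3*t) + C2*t*exp(-3*t).
Apply the initial conditions: u(0) = C1 = 5 and u'(0) = C2 - 3*C1 = 1. Solving gives C1 = 5, C2 = 16.

u = 5*exp(-3*t) + 4*t**2*exp(-3*t) + 16*t*exp(-3*t)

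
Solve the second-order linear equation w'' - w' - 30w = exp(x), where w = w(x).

Characteristic equation r² - r - 30 = 0 factors as (r + 5)(r - 6) = 0, so r = -5, 6.
Hence w_h = C1*exp(-5*x) + C2*exp(6*x).
Try w_p = A*exp(x). Substituting into the equation and dividing by exp(x) gives A = -1/30, so w_p = -exp(x)/30.

w = -exp(x)/30 + C1*exp(-5*x) + C2*exp(6*x)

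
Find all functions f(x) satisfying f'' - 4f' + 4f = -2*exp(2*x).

Characteristic equation r² - 4r + 4 = 0 has discriminant (-4)² - 4·(4) = 0, so r = 2 is a repeated root.
Hence f_h = (C1 + C2*x)*exp(2*x).
Since exp(2*x) solves the homogeneous equation (r = 2 is a root of multiplicity 2), multiply the trial by x^2. Try f_p = A*x^2*exp(2*x). Substituting into the equation and dividing by exp(2*x) gives A = -1, so f_p = -x^2*exp(2*x).

f = C1*exp(2*x) - x**2*exp(2*x) + C2*x*exp(2*x)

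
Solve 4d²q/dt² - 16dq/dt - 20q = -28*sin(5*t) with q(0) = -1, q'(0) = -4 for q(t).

q = -19*exp(5*t)/20 - 7*cos(5*t)/65 + 3*exp(-t)/52 + 21*sin(5*t)/130

Divide through by 4: q'' - 4q' - 5q = -7*sin(5*t).
Characteristic equation r² - 4r - 5 = 0 factors as (r + 1)(r - 5) = 0, so r = -1, 5.
Hence q_h = C1*exp(-t) + C2*exp(5*t).
Try q_p = A*cos(5*t) + B*sin(5*t). Substituting and equating the coefficients of cos(5t) and sin(5t) gives A = -7/65, B = 21/130, so q_p = -7*cos(5*t)/65 + 21*sin(5*t)/130.
General solution: q = -7*cos(5*t)/65 + 21*sin(5*t)/130 + C1*exp(-t) + C2*exp(5*t).
Apply the initial conditions: q(0) = -7/65 + C1 + C2 = -1 and q'(0) = 21/26 - C1 + 5*C2 = -4. Solving gives C1 = 3/52, C2 = -19/20.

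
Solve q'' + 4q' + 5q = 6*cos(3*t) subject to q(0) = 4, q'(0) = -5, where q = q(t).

Characteristic equation r² + 4r + 5 = 0 has discriminant (4)² - 4·(5) = -4 < 0, so r = -2 ± i.
Hence q_h = C1*cos(t)*exp(-2*t) + C2*exp(-2*t)*sin(t).
Try q_p = A*cos(3*t) + B*sin(3*t). Substituting and equating the coefficients of cos(3t) and sin(3t) gives A = -3/20, B = 9/20, so q_p = -3*cos(3*t)/20 + 9*sin(3*t)/20.
General solution: q = -3*cos(3*t)/20 + 9*sin(3*t)/20 + C1*cos(t)*exp(-2*t) + C2*exp(-2*t)*sin(t).
Apply the initial conditions: q(0) = -3/20 + C1 = 4 and q'(0) = 27/20 + C2 - 2*C1 = -5. Solving gives C1 = 83/20, C2 = 39/20.

q = -3*cos(3*t)/20 + 9*sin(3*t)/20 + 39*exp(-2*t)*sin(t)/20 + 83*cos(t)*exp(-2*t)/20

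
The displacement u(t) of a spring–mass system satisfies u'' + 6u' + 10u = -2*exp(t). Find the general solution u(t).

Characteristic equation r² + 6r + 10 = 0 has discriminant (6)² - 4·(10) = -4 < 0, so r = -3 ± i.
Hence u_h = C1*cos(t)*exp(-3*t) + C2*exp(-3*t)*sin(t).
Try u_p = A*exp(t). Substituting into the equation and dividing by exp(t) gives A = -2/17, so u_p = -2*exp(t)/17.

u = -2*exp(t)/17 + C1*cos(t)*exp(-3*t) + C2*exp(-3*t)*sin(t)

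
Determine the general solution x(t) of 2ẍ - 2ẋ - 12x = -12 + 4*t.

Divide through by 2: x'' - x' - 6x = -6 + 2*t.
Characteristic equation r² - r - 6 = 0 factors as (r + 2)(r - 3) = 0, so r = -2, 3.
Hence x_h = C1*exp(-2*t) + C2*exp(3*t).
For the particular solution try x_p = A0 + A1*t. Substituting and matching coefficients of each power of t gives A0 = 19/18, A1 = -1/3, so x_p = 19/18 - t/3.

x = 19/18 - t/3 + C1*exp(-2*t) + C2*exp(3*t)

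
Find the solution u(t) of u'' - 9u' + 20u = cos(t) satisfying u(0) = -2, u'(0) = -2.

Characteristic equation r² - 9r + 20 = 0 factors as (r - 4)(r - 5) = 0, so r = 4, 5.
Hence u_h = C1*exp(4*t) + C2*exp(5*t).
Try u_p = A*cos(t) + B*sin(t). Substituting and equating the coefficients of cos(t) and sin(t) gives A = 19/442, B = -9/442, so u_p = -9*sin(t)/442 + 19*cos(t)/442.
General solution: u = -9*sin(t)/442 + 19*cos(t)/442 + C1*exp(4*t) + C2*exp(5*t).
Apply the initial conditions: u(0) = 19/442 + C1 + C2 = -2 and u'(0) = -9/442 + 4*C1 + 5*C2 = -2. Solving gives C1 = -140/17, C2 = 161/26.

u = -140*exp(4*t)/17 - 9*sin(t)/442 + 19*cos(t)/442 + 161*exp(5*t)/26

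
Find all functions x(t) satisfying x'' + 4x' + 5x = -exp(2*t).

x = -exp(2*t)/17 + C1*cos(t)*exp(-2*t) + C2*exp(-2*t)*sin(t)

Characteristic equation r² + 4r + 5 = 0 has discriminant (4)² - 4·(5) = -4 < 0, so r = -2 ± i.
Hence x_h = C1*cos(t)*exp(-2*t) + C2*exp(-2*t)*sin(t).
Try x_p = A*exp(2*t). Substituting into the equation and dividing by exp(2*t) gives A = -1/17, so x_p = -exp(2*t)/17.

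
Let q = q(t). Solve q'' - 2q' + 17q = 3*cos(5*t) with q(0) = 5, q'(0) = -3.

Characteristic equation r² - 2r + 17 = 0 has discriminant (-2)² - 4·(17) = -64 < 0, so r = 1 ± 4i.
Hence q_h = C1*cos(4*t)*exp(t) + C2*exp(t)*sin(4*t).
Try q_p = A*cos(5*t) + B*sin(5*t). Substituting and equating the coefficients of cos(5t) and sin(5t) gives A = -6/41, B = -15/82, so q_p = -15*sin(5*t)/82 - 6*cos(5*t)/41.
General solution: q = -15*sin(5*t)/82 - 6*cos(5*t)/41 + C1*cos(4*t)*exp(t) + C2*exp(t)*sin(4*t).
Apply the initial conditions: q(0) = -6/41 + C1 = 5 and q'(0) = -75/82 + C1 + 4*C2 = -3. Solving gives C1 = 211/41, C2 = -593/328.

q = -15*sin(5*t)/82 - 6*cos(5*t)/41 - 593*exp(t)*sin(4*t)/328 + 211*cos(4*t)*exp(t)/41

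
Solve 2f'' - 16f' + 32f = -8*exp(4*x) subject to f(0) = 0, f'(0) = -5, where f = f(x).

Divide through by 2: f'' - 8f' + 16f = -4*exp(4*x).
Characteristic equation r² - 8r + 16 = 0 has discriminant (-8)² - 4·(16) = 0, so r = 4 is a repeated root.
Hence f_h = (C1 + C2*x)*exp(4*x).
Since exp(4*x) solves the homogeneous equation (r = 4 is a root of multiplicity 2), multiply the trial by x^2. Try f_p = A*x^2*exp(4*x). Substituting into the equation and dividing by exp(4*x) gives A = -2, so f_p = -2*x^2*exp(4*x).
General solution: f = C1*exp(4*x) - 2*x^2*exp(4*x) + C2*x*exp(4*x).
Apply the initial conditions: f(0) = C1 = 0 and f'(0) = C2 + 4*C1 = -5. Solving gives C1 = 0, C2 = -5.

f = -5*x*exp(4*x) - 2*x**2*exp(4*x)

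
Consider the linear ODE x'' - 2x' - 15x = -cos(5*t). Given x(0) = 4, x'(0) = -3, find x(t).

x = sin(5*t)/170 + 2*cos(5*t)/85 + 89*exp(5*t)/80 + 779*exp(-3*t)/272

Characteristic equation r² - 2r - 15 = 0 factors as (r - 5)(r + 3) = 0, so r = 5, -3.
Hence x_h = C1*exp(5*t) + C2*exp(-3*t).
Try x_p = A*cos(5*t) + B*sin(5*t). Substituting and equating the coefficients of cos(5t) and sin(5t) gives A = 2/85, B = 1/170, so x_p = sin(5*t)/170 + 2*cos(5*t)/85.
General solution: x = sin(5*t)/170 + 2*cos(5*t)/85 + C1*exp(5*t) + C2*exp(-3*t).
Apply the initial conditions: x(0) = 2/85 + C1 + C2 = 4 and x'(0) = 1/34 - 3*C2 + 5*C1 = -3. Solving gives C1 = 89/80, C2 = 779/272.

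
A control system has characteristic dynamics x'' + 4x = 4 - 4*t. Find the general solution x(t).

Characteristic equation r² + 4 = 0 has discriminant (0)² - 4·(4) = -16 < 0, so r = ± 2i.
Hence x_h = C1*cos(2*t) + C2*sin(2*t).
For the particular solution try x_p = A0 + A1*t. Substituting and matching coefficients of each power of t gives A0 = 1, A1 = -1, so x_p = 1 - t.

x = 1 - t + C1*cos(2*t) + C2*sin(2*t)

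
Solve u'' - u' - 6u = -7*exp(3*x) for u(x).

u = C1*exp(-2*x) + C2*exp(3*x) - 7*x*exp(3*x)/5

Characteristic equation r² - r - 6 = 0 factors as (r + 2)(r - 3) = 0, so r = -2, 3.
Hence u_h = C1*exp(-2*x) + C2*exp(3*x).
Since exp(3*x) solves the homogeneous equation (r = 3 is a root of multiplicity 1), multiply the trial by x. Try u_p = A*x*exp(3*x). Substituting into the equation and dividing by exp(3*x) gives A = -7/5, so u_p = -7*x*exp(3*x)/5.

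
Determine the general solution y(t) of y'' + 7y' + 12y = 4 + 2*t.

Characteristic equation r² + 7r + 12 = 0 factors as (r + 3)(r + 4) = 0, so r = -3, -4.
Hence y_h = C1*exp(-3*t) + C2*exp(-4*t).
For the particular solution try y_p = A0 + A1*t. Substituting and matching coefficients of each power of t gives A0 = 17/72, A1 = 1/6, so y_p = 17/72 + t/6.

y = 17/72 + t/6 + C1*exp(-3*t) + C2*exp(-4*t)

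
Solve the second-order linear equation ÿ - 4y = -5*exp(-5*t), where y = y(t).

y = -5*exp(-5*t)/21 + C1*exp(2*t) + C2*exp(-2*t)

Characteristic equation r² - 4 = 0 factors as (r - 2)(r + 2) = 0, so r = 2, -2.
Hence y_h = C1*exp(2*t) + C2*exp(-2*t).
Try y_p = A*exp(-5*t). Substituting into the equation and dividing by exp(-5*t) gives A = -5/21, so y_p = -5*exp(-5*t)/21.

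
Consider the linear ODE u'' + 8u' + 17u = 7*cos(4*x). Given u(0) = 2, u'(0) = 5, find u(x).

u = 7*cos(4*x)/1025 + 224*sin(4*x)/1025 + 2043*cos(x)*exp(-4*x)/1025 + 12401*exp(-4*x)*sin(x)/1025

Characteristic equation r² + 8r + 17 = 0 has discriminant (8)² - 4·(17) = -4 < 0, so r = -4 ± i.
Hence u_h = C1*cos(x)*exp(-4*x) + C2*exp(-4*x)*sin(x).
Try u_p = A*cos(4*x) + B*sin(4*x). Substituting and equating the coefficients of cos(4x) and sin(4x) gives A = 7/1025, B = 224/1025, so u_p = 7*cos(4*x)/1025 + 224*sin(4*x)/1025.
General solution: u = 7*cos(4*x)/1025 + 224*sin(4*x)/1025 + C1*cos(x)*exp(-4*x) + C2*exp(-4*x)*sin(x).
Apply the initial conditions: u(0) = 7/1025 + C1 = 2 and u'(0) = 896/1025 + C2 - 4*C1 = 5. Solving gives C1 = 2043/1025, C2 = 12401/1025.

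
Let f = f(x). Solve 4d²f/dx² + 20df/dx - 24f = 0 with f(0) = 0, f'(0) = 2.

f = -2*exp(-6*x)/7 + 2*exp(x)/7

Divide through by 4: f'' + 5f' - 6f = 0.
Characteristic equation r² + 5r - 6 = 0 factors as (r + 6)(r - 1) = 0, so r = -6, 1.
Hence f_h = C1*exp(-6*x) + C2*exp(x).
Apply the initial conditions: f(0) = C1 + C2 = 0 and f'(0) = C2 - 6*C1 = 2. Solving gives C1 = -2/7, C2 = 2/7.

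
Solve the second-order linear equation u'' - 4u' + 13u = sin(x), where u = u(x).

u = cos(x)/40 + 3*sin(x)/40 + C1*cos(3*x)*exp(2*x) + C2*exp(2*x)*sin(3*x)

Characteristic equation r² - 4r + 13 = 0 has discriminant (-4)² - 4·(13) = -36 < 0, so r = 2 ± 3i.
Hence u_h = C1*cos(3*x)*exp(2*x) + C2*exp(2*x)*sin(3*x).
Try u_p = A*cos(x) + B*sin(x). Substituting and equating the coefficients of cos(x) and sin(x) gives A = 1/40, B = 3/40, so u_p = cos(x)/40 + 3*sin(x)/40.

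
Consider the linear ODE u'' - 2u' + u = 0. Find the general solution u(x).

u = C1*exp(x) + C2*x*exp(x)

Characteristic equation r² - 2r + 1 = 0 has discriminant (-2)² - 4·(1) = 0, so r = 1 is a repeated root.
Hence u_h = (C1 + C2*x)*exp(x).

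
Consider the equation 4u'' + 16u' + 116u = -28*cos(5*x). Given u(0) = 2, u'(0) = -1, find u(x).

u = -35*sin(5*x)/104 - 7*cos(5*x)/104 + 215*cos(5*x)*exp(-2*x)/104 + 501*exp(-2*x)*sin(5*x)/520

Divide through by 4: u'' + 4u' + 29u = -7*cos(5*x).
Characteristic equation r² + 4r + 29 = 0 has discriminant (4)² - 4·(29) = -100 < 0, so r = -2 ± 5i.
Hence u_h = C1*cos(5*x)*exp(-2*x) + C2*exp(-2*x)*sin(5*x).
Try u_p = A*cos(5*x) + B*sin(5*x). Substituting and equating the coefficients of cos(5x) and sin(5x) gives A = -7/104, B = -35/104, so u_p = -35*sin(5*x)/104 - 7*cos(5*x)/104.
General solution: u = -35*sin(5*x)/104 - 7*cos(5*x)/104 + C1*cos(5*x)*exp(-2*x) + C2*exp(-2*x)*sin(5*x).
Apply the initial conditions: u(0) = -7/104 + C1 = 2 and u'(0) = -175/104 - 2*C1 + 5*C2 = -1. Solving gives C1 = 215/104, C2 = 501/520.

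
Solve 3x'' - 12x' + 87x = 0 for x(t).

x = C1*cos(5*t)*exp(2*t) + C2*exp(2*t)*sin(5*t)

Divide through by 3: x'' - 4x' + 29x = 0.
Characteristic equation r² - 4r + 29 = 0 has discriminant (-4)² - 4·(29) = -100 < 0, so r = 2 ± 5i.
Hence x_h = C1*cos(5*t)*exp(2*t) + C2*exp(2*t)*sin(5*t).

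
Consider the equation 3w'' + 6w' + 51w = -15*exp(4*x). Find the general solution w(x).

w = -5*exp(4*x)/41 + C1*cos(4*x)*exp(-x) + C2*exp(-x)*sin(4*x)

Divide through by 3: w'' + 2w' + 17w = -5*exp(4*x).
Characteristic equation r² + 2r + 17 = 0 has discriminant (2)² - 4·(17) = -64 < 0, so r = -1 ± 4i.
Hence w_h = C1*cos(4*x)*exp(-x) + C2*exp(-x)*sin(4*x).
Try w_p = A*exp(4*x). Substituting into the equation and dividing by exp(4*x) gives A = -5/41, so w_p = -5*exp(4*x)/41.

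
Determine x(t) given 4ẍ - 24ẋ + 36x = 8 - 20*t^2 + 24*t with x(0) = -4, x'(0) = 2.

Divide through by 4: x'' - 6x' + 9x = 2 - 5*t^2 + 6*t.
Characteristic equation r² - 6r + 9 = 0 has discriminant (-6)² - 4·(9) = 0, so r = 3 is a repeated root.
Hence x_h = (C1 + C2*t)*exp(3*t).
For the particular solution try x_p = A0 + A1*t + A2*t^2. Substituting and matching coefficients of each power of t gives A0 = 8/27, A1 = -2/27, A2 = -5/9, so x_p = 8/27 - 5*t^2/9 - 2*t/27.
General solution: x = 8/27 - 5*t^2/9 - 2*t/27 + C1*exp(3*t) + C2*t*exp(3*t).
Apply the initial conditions: x(0) = 8/27 + C1 = -4 and x'(0) = -2/27 + C2 + 3*C1 = 2. Solving gives C1 = -116/27, C2 = 404/27.

x = 8/27 - 116*exp(3*t)/27 - 5*t**2/9 - 2*t/27 + 404*t*exp(3*t)/27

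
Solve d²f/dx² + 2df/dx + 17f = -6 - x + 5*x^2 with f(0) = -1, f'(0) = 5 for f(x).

Characteristic equation r² + 2r + 17 = 0 has discriminant (2)² - 4·(17) = -64 < 0, so r = -1 ± 4i.
Hence f_h = C1*cos(4*x)*exp(-x) + C2*exp(-x)*sin(4*x).
For the particular solution try f_p = A0 + A1*x + A2*x^2. Substituting and matching coefficients of each power of x gives A0 = -1830/4913, A1 = -37/289, A2 = 5/17, so f_p = -1830/4913 - 37*x/289 + 5*x^2/17.
General solution: f = -1830/4913 - 37*x/289 + 5*x^2/17 + C1*cos(4*x)*exp(-x) + C2*exp(-x)*sin(4*x).
Apply the initial conditions: f(0) = -1830/4913 + C1 = -1 and f'(0) = -37/289 - C1 + 4*C2 = 5. Solving gives C1 = -3083/4913, C2 = 22111/19652.

f = -1830/4913 - 37*x/289 + 5*x**2/17 - 3083*cos(4*x)*exp(-x)/4913 + 22111*exp(-x)*sin(4*x)/19652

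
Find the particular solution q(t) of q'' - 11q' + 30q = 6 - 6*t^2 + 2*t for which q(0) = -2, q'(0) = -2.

q = 23/125 + 9*exp(6*t) - 1398*exp(5*t)/125 - 2*t/25 - t**2/5

Characteristic equation r² - 11r + 30 = 0 factors as (r - 6)(r - 5) = 0, so r = 6, 5.
Hence q_h = C1*exp(6*t) + C2*exp(5*t).
For the particular solution try q_p = A0 + A1*t + A2*t^2. Substituting and matching coefficients of each power of t gives A0 = 23/125, A1 = -2/25, A2 = -1/5, so q_p = 23/125 - 2*t/25 - t^2/5.
General solution: q = 23/125 - 2*t/25 - t^2/5 + C1*exp(6*t) + C2*exp(5*t).
Apply the initial conditions: q(0) = 23/125 + C1 + C2 = -2 and q'(0) = -2/25 + 5*C2 + 6*C1 = -2. Solving gives C1 = 9, C2 = -1398/125.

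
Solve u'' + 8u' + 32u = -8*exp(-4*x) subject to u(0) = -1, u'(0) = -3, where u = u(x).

Characteristic equation r² + 8r + 32 = 0 has discriminant (8)² - 4·(32) = -64 < 0, so r = -4 ± 4i.
Hence u_h = C1*cos(4*x)*exp(-4*x) + C2*exp(-4*x)*sin(4*x).
Try u_p = A*exp(-4*x). Substituting into the equation and dividing by exp(-4*x) gives A = -1/2, so u_p = -exp(-4*x)/2.
General solution: u = -exp(-4*x)/2 + C1*cos(4*x)*exp(-4*x) + C2*exp(-4*x)*sin(4*x).
Apply the initial conditions: u(0) = -1/2 + C1 = -1 and u'(0) = 2 - 4*C1 + 4*C2 = -3. Solving gives C1 = -1/2, C2 = -7/4.

u = -exp(-4*x)/2 - 7*exp(-4*x)*sin(4*x)/4 - cos(4*x)*exp(-4*x)/2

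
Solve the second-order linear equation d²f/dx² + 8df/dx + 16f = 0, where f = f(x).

f = C1*exp(-4*x) + C2*x*exp(-4*x)

Characteristic equation r² + 8r + 16 = 0 has discriminant (8)² - 4·(16) = 0, so r = -4 is a repeated root.
Hence f_h = (C1 + C2*x)*exp(-4*x).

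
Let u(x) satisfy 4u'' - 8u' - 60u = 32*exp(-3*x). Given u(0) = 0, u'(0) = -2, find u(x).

u = -exp(5*x)/8 + exp(-3*x)/8 - x*exp(-3*x)

Divide through by 4: u'' - 2u' - 15u = 8*exp(-3*x).
Characteristic equation r² - 2r - 15 = 0 factors as (r - 5)(r + 3) = 0, so r = 5, -3.
Hence u_h = C1*exp(5*x) + C2*exp(-3*x).
Since exp(-3*x) solves the homogeneous equation (r = -3 is a root of multiplicity 1), multiply the trial by x. Try u_p = A*x*exp(-3*x). Substituting into the equation and dividing by exp(-3*x) gives A = -1, so u_p = -x*exp(-3*x).
General solution: u = C1*exp(5*x) + C2*exp(-3*x) - x*exp(-3*x).
Apply the initial conditions: u(0) = C1 + C2 = 0 and u'(0) = -1 - 3*C2 + 5*C1 = -2. Solving gives C1 = -1/8, C2 = 1/8.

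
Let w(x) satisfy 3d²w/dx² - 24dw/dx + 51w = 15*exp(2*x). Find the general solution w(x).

w = C1*cos(x)*exp(4*x) + C2*exp(4*x)*sin(x) + exp(2*x)

Divide through by 3: w'' - 8w' + 17w = 5*exp(2*x).
Characteristic equation r² - 8r + 17 = 0 has discriminant (-8)² - 4·(17) = -4 < 0, so r = 4 ± i.
Hence w_h = C1*cos(x)*exp(4*x) + C2*exp(4*x)*sin(x).
Try w_p = A*exp(2*x). Substituting into the equation and dividing by exp(2*x) gives A = 1, so w_p = exp(2*x).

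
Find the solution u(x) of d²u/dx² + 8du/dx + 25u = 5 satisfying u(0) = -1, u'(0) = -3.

u = 1/5 - 13*exp(-4*x)*sin(3*x)/5 - 6*cos(3*x)*exp(-4*x)/5

Characteristic equation r² + 8r + 25 = 0 has discriminant (8)² - 4·(25) = -36 < 0, so r = -4 ± 3i.
Hence u_h = C1*cos(3*x)*exp(-4*x) + C2*exp(-4*x)*sin(3*x).
For the particular solution try u_p = A0. Substituting and matching coefficients of each power of x gives A0 = 1/5, so u_p = 1/5.
General solution: u = 1/5 + C1*cos(3*x)*exp(-4*x) + C2*exp(-4*x)*sin(3*x).
Apply the initial conditions: u(0) = 1/5 + C1 = -1 and u'(0) = -4*C1 + 3*C2 = -3. Solving gives C1 = -6/5, C2 = -13/5.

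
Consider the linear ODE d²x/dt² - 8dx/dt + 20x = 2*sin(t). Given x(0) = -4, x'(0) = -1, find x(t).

Characteristic equation r² - 8r + 20 = 0 has discriminant (-8)² - 4·(20) = -16 < 0, so r = 4 ± 2i.
Hence x_h = C1*cos(2*t)*exp(4*t) + C2*exp(4*t)*sin(2*t).
Try x_p = A*cos(t) + B*sin(t). Substituting and equating the coefficients of cos(t) and sin(t) gives A = 16/425, B = 38/425, so x_p = 16*cos(t)/425 + 38*sin(t)/425.
General solution: x = 16*cos(t)/425 + 38*sin(t)/425 + C1*cos(2*t)*exp(4*t) + C2*exp(4*t)*sin(2*t).
Apply the initial conditions: x(0) = 16/425 + C1 = -4 and x'(0) = 38/425 + 2*C2 + 4*C1 = -1. Solving gives C1 = -1716/425, C2 = 6401/850.

x = 16*cos(t)/425 + 38*sin(t)/425 - 1716*cos(2*t)*exp(4*t)/425 + 6401*exp(4*t)*sin(2*t)/850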